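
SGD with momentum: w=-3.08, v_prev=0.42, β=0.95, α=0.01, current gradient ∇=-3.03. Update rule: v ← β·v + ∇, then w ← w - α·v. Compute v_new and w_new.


v_new = 0.95·0.42 - 3.03 = 0.399 - 3.03 = -2.631
w_new = -3.08 - 0.01·-2.631 = -3.08 + 0.02631 = -3.05369

v_new=-2.631, w_new=-3.05369


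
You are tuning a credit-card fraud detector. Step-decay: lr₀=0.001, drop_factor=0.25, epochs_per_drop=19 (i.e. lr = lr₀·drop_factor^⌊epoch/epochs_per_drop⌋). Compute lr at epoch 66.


n_drops = ⌊66/19⌋ = 3
lr = 0.001·0.25^3 = 0.001·0.015625 = 0.000015625

0.000015625


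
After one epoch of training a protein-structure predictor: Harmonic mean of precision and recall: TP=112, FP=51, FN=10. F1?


Precision = 112/163 = 0.6871
Recall = 112/122 = 0.918
F1 = 2·P·R/(P+R) = 2·TP/(2·TP+FP+FN) = 224/(224+51+10) = 224/285 = 0.786

0.786


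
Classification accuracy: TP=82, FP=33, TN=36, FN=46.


Accuracy = (TP+TN)/(TP+TN+FP+FN)
= (82+36)/(197)
= 118/197 = 59.9%

59.9%


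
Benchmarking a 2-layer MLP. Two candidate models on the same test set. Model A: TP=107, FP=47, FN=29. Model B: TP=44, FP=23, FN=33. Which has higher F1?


Model A: P=107/154=0.6948, R=107/136=0.7868, F1=2PR/(P+R)=2TP/(2TP+FP+FN)=214/290=0.7379
Model B: P=44/67=0.6567, R=44/77=0.5714, F1=2PR/(P+R)=2TP/(2TP+FP+FN)=88/144=0.6111
0.7379 > 0.6111 → Model A

Model A


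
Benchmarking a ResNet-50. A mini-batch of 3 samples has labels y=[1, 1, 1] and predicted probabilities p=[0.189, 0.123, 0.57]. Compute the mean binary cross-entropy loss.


L[0] = -ln(0.189) = 1.666
L[1] = -ln(0.123) = 2.0956
L[2] = -ln(0.57) = 0.5621
mean = (1.666 + 2.0956 + 0.5621)/3 = 1.4412

1.4412


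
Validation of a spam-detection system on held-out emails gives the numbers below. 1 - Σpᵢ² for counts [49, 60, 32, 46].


Probabilities: [49/187, 60/187, 32/187, 46/187] ≈ [0.262, 0.3209, 0.1711, 0.246]
Σpᵢ² = (2401 + 3600 + 1024 + 2116)/187² = 9141/34969
Gini = 1 - Σpᵢ² = 1 - 9141/34969 = 0.7386

0.7386


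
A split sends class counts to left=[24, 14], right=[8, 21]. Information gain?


Parent = [32, 35], H_parent = 0.9986
H_left = 0.9495 (n=38), H_right = 0.8498 (n=29)
H_children = (38/67)·0.9495 + (29/67)·0.8498 = 0.9063
IG = 0.9986 - 0.9063 = 0.0923

0.0923


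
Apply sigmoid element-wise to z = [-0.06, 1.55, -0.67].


σ(-0.06) = 1/(1+e^0.06) = 0.485
σ(1.55) = 1/(1+e^-1.55) = 0.8249
σ(-0.67) = 1/(1+e^0.67) = 0.3385
result = [0.485, 0.8249, 0.3385]

[0.485, 0.8249, 0.3385]


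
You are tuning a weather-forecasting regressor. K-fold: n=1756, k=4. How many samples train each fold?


Fold size = 1756/4 = 439
Training per fold = 1756 - 439 = 1317

1317


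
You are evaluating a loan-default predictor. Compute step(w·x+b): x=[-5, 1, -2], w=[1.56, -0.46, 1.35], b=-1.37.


z = (-5)·(1.56) + (1)·(-0.46) + (-2)·(1.35) - 1.37
  = -12.33
step(z) = 0 (z<0)

0


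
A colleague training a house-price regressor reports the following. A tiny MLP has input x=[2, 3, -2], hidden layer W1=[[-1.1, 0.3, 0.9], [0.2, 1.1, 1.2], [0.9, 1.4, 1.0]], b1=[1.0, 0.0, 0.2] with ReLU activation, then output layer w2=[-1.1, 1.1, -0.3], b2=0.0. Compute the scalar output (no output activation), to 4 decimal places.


z1[0] = (-1.1)·(2) + (0.3)·(3) + (0.9)·(-2) + 1.0 = -2.1
z1[1] = (0.2)·(2) + (1.1)·(3) + (1.2)·(-2) + 0.0 = 1.3
z1[2] = (0.9)·(2) + (1.4)·(3) + (1.0)·(-2) + 0.2 = 4.2
h = ReLU(z1) = [0.0, 1.3, 4.2]
output = (-1.1)·(0.0) + (1.1)·(1.3) + (-0.3)·(4.2) + 0.0 = 0.17

0.17


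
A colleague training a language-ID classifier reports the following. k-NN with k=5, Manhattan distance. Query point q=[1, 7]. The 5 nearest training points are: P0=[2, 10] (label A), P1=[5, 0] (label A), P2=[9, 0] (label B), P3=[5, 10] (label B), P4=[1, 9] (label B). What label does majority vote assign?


d(q,P0) = 4  (label A)
d(q,P1) = 11  (label A)
d(q,P2) = 15  (label B)
d(q,P3) = 7  (label B)
d(q,P4) = 2  (label B)
Votes: A=2, B=3
Majority → B

B


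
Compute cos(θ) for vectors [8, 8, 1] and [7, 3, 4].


A·B = 8·7 + 8·3 + 1·4 = 84
‖A‖ = √129 = 11.3578, ‖B‖ = √74 = 8.6023
cos = 84/(√129·√74) = 84/√9546 = 0.8597

0.8597


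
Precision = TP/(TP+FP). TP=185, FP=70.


Precision = TP/(TP+FP)
= 185/(185+70)
= 185/255 = 72.55%

72.55%


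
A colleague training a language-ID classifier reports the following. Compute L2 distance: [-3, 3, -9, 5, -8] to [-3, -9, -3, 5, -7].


d = √((-3+ 3)² + (3+ 9)² + (-9+ 3)² + (5-5)² + (-8+ 7)²)
  = √(0 + 144 + 36 + 0 + 1)
  = √181 = 13.4536

13.4536


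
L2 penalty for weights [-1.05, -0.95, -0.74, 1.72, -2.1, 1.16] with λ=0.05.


‖w‖₂² = (-1.05)² + (-0.95)² + (-0.74)² + (1.72)² + (-2.1)² + (1.16)²
     = 1.1025 + 0.9025 + 0.5476 + 2.9584 + 4.41 + 1.3456
     = 11.2666
λ·‖w‖₂² = 0.05·11.2666 = 0.56333

0.56333


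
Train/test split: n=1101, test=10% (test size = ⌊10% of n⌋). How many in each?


Test = ⌊1101·10/100⌋ = 110
Train = 1101 - 110 = 991

Train: 991, Test: 110


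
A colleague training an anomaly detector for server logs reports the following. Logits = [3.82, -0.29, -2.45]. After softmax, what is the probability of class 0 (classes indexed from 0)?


Exponentials: e^3.82=45.6042, e^-0.29=0.7483, e^-2.45=0.0863
Sum = 46.4388
Softmax = [0.982, 0.0161, 0.0019]
p[0] = 45.6042/46.4388 = 0.982

0.982


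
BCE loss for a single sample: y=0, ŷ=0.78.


BCE = -[y·ln(p) + (1-y)·ln(1-p)]
= -0 - 1·ln(1-0.78)
= -ln(0.22) = 1.5141

1.5141


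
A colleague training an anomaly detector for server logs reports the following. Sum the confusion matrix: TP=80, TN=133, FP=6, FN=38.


Total = TP + TN + FP + FN
= 80 + 133 + 6 + 38
= 257
(Predicted positive: 86, predicted negative: 171)

257


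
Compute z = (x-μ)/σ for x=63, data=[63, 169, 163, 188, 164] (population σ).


μ = 149.4, σ = 44.1298
z = (63 - 149.4)/44.1298 = -1.9579

-1.9579


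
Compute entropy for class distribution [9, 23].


Probabilities: [9/32, 23/32] ≈ [0.2812, 0.7188]
H = -((9/32)·log₂(9/32) + (23/32)·log₂(23/32))
  = 0.8571 bits

0.8571 bits


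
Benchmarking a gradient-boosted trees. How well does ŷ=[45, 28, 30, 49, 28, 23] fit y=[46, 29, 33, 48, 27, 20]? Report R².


ȳ = 33.8333
SS_res = Σ(y-ŷ)² = 22
SS_tot = Σ(y-ȳ)² = 610.83
R² = 1 - SS_res/SS_tot = 1 - 0.036 = 0.964

0.964


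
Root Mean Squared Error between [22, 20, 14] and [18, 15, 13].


MSE = 42/3 = 14
RMSE = √(42/3) = 3.7417

3.7417


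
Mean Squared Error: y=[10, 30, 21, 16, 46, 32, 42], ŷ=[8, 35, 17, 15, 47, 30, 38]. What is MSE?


Squared errors: (10-8)²=4, (30-35)²=25, (21-17)²=16, (16-15)²=1, (46-47)²=1, (32-30)²=4, (42-38)²=16
Sum = 67
MSE = 67/7 = 67/7

67/7


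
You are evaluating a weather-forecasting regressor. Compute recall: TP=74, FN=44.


Recall = TP/(TP+FN)
= 74/(74+44)
= 74/118 = 62.71%

62.71%


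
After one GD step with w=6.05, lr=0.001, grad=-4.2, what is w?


w_new = w - α·∇
= 6.05 - 0.001·-4.2
= 6.05 + 0.0042
= 6.0542

6.0542


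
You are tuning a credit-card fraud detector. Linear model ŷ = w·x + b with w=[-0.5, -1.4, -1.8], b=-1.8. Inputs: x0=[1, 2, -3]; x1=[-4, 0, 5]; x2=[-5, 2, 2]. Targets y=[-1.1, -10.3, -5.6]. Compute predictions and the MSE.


ŷ0 = (-0.5)·(1) + (-1.4)·(2) + (-1.8)·(-3) - 1.8 = 0.3
ŷ1 = (-0.5)·(-4) + (-1.4)·(0) + (-1.8)·(5) - 1.8 = -8.8
ŷ2 = (-0.5)·(-5) + (-1.4)·(2) + (-1.8)·(2) - 1.8 = -5.7
errors² = [1.96, 2.25, 0.01]
MSE = 4.2200/3 = 1.4067

1.4067


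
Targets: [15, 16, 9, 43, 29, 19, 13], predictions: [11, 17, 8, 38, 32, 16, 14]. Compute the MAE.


Absolute errors: |15-11|=4, |16-17|=1, |9-8|=1, |43-38|=5, |29-32|=3, |19-16|=3, |13-14|=1
Sum = 18
MAE = 18/7 = 18/7

18/7


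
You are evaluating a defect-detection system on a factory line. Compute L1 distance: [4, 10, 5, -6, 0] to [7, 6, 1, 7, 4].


d = |4-7| + |10-6| + |5-1| + |-6-7| + |0-4|
  = 3 + 4 + 4 + 13 + 4
  = 28

28


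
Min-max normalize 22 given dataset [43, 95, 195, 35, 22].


min=22, max=195
(22-22)/(195-22) = 0/173 = 0.0

0.0


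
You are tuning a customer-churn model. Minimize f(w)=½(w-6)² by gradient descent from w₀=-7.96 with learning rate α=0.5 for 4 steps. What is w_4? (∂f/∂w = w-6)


step 1: grad = -7.96-6 = -13.96; w = -7.96 - 0.5·(-13.96) = -0.98
step 2: grad = -0.98-6 = -6.98; w = -0.98 - 0.5·(-6.98) = 2.51
step 3: grad = 2.51-6 = -3.49; w = 2.51 - 0.5·(-3.49) = 4.255
step 4: grad = 4.255-6 = -1.745; w = 4.255 - 0.5·(-1.745) = 5.1275

5.1275


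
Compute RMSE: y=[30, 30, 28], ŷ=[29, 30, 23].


MSE = 26/3 = 8.6667
RMSE = √(26/3) = 2.9439

2.9439


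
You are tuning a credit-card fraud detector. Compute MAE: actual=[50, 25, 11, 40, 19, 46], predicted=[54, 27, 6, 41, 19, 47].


Absolute errors: |50-54|=4, |25-27|=2, |11-6|=5, |40-41|=1, |19-19|=0, |46-47|=1
Sum = 13
MAE = 13/6 = 13/6

13/6


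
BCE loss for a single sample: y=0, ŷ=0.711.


BCE = -[y·ln(p) + (1-y)·ln(1-p)]
= -0 - 1·ln(1-0.711)
= -ln(0.289) = 1.2413

1.2413


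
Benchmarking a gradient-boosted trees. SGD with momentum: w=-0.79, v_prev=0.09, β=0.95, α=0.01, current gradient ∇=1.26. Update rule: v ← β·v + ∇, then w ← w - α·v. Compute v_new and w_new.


v_new = 0.95·0.09 + 1.26 = 0.0855 + 1.26 = 1.3455
w_new = -0.79 - 0.01·1.3455 = -0.79 - 0.013455 = -0.803455

v_new=1.3455, w_new=-0.803455


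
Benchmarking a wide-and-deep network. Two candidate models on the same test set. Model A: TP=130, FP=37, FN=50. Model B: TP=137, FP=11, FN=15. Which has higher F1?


Model A: P=130/167=0.7784, R=130/180=0.7222, F1=2PR/(P+R)=2TP/(2TP+FP+FN)=260/347=0.7493
Model B: P=137/148=0.9257, R=137/152=0.9013, F1=2PR/(P+R)=2TP/(2TP+FP+FN)=274/300=0.9133
0.7493 < 0.9133 → Model B

Model B


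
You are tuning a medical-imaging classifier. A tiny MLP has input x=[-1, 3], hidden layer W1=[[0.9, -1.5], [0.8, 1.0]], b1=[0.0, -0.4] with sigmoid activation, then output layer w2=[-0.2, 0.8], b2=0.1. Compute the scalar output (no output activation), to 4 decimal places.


z1[0] = (0.9)·(-1) + (-1.5)·(3) + 0.0 = -5.4
z1[1] = (0.8)·(-1) + (1.0)·(3) - 0.4 = 1.8
h = sigmoid(z1) = [0.0045, 0.8581]
output = (-0.2)·(0.0045) + (0.8)·(0.8581) + 0.1 = 0.7856

0.7856


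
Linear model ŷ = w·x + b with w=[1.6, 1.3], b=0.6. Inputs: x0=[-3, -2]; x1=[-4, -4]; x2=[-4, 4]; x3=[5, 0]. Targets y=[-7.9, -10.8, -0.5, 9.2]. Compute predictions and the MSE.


ŷ0 = (1.6)·(-3) + (1.3)·(-2) + 0.6 = -6.8
ŷ1 = (1.6)·(-4) + (1.3)·(-4) + 0.6 = -11.0
ŷ2 = (1.6)·(-4) + (1.3)·(4) + 0.6 = -0.6
ŷ3 = (1.6)·(5) + (1.3)·(0) + 0.6 = 8.6
errors² = [1.21, 0.04, 0.01, 0.36]
MSE = 1.6200/4 = 0.405

0.405


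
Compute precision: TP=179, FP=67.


Precision = TP/(TP+FP)
= 179/(179+67)
= 179/246 = 72.76%

72.76%


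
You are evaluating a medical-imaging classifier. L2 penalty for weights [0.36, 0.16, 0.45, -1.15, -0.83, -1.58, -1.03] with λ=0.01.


‖w‖₂² = (0.36)² + (0.16)² + (0.45)² + (-1.15)² + (-0.83)² + (-1.58)² + (-1.03)²
     = 0.1296 + 0.0256 + 0.2025 + 1.3225 + 0.6889 + 2.4964 + 1.0609
     = 5.9264
λ·‖w‖₂² = 0.01·5.9264 = 0.059264

0.059264


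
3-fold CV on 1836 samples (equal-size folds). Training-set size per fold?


Fold size = 1836/3 = 612
Training per fold = 1836 - 612 = 1224

1224


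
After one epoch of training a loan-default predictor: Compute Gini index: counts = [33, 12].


Probabilities: [33/45, 12/45] ≈ [0.7333, 0.2667]
Σpᵢ² = (1089 + 144)/45² = 1233/2025
Gini = 1 - Σpᵢ² = 1 - 1233/2025 = 0.3911

0.3911


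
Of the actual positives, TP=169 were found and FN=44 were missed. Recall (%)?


Recall = TP/(TP+FN)
= 169/(169+44)
= 169/213 = 79.34%

79.34%


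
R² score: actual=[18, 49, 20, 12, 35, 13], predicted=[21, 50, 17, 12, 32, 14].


ȳ = 24.5
SS_res = Σ(y-ŷ)² = 29
SS_tot = Σ(y-ȳ)² = 1061.5
R² = 1 - SS_res/SS_tot = 1 - 0.0273 = 0.9727

0.9727


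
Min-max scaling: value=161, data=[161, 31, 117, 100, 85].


min=31, max=161
(161-31)/(161-31) = 130/130 = 1.0

1.0


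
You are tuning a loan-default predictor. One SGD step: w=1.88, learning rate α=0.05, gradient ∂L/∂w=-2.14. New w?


w_new = w - α·∇
= 1.88 - 0.05·-2.14
= 1.88 + 0.107
= 1.987

1.987


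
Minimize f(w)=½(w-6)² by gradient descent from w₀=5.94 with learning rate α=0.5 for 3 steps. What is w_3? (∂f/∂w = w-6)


step 1: grad = 5.94-6 = -0.06; w = 5.94 - 0.5·(-0.06) = 5.97
step 2: grad = 5.97-6 = -0.03; w = 5.97 - 0.5·(-0.03) = 5.985
step 3: grad = 5.985-6 = -0.015; w = 5.985 - 0.5·(-0.015) = 5.9925

5.9925


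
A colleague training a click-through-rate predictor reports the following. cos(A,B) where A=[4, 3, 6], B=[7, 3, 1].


A·B = 4·7 + 3·3 + 6·1 = 43
‖A‖ = √61 = 7.8102, ‖B‖ = √59 = 7.6811
cos = 43/(√61·√59) = 43/√3599 = 0.7168

0.7168


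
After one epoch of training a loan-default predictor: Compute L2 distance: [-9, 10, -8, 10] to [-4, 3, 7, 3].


d = √((-9+ 4)² + (10-3)² + (-8-7)² + (10-3)²)
  = √(25 + 49 + 225 + 49)
  = √348 = 18.6548

18.6548


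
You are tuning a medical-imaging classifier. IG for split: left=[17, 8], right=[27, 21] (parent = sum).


Parent = [44, 29], H_parent = 0.9693
H_left = 0.9044 (n=25), H_right = 0.9887 (n=48)
H_children = (25/73)·0.9044 + (48/73)·0.9887 = 0.9598
IG = 0.9693 - 0.9598 = 0.0095

0.0095


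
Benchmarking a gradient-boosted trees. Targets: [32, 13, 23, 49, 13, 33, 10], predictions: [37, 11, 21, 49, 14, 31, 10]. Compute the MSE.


Squared errors: (32-37)²=25, (13-11)²=4, (23-21)²=4, (49-49)²=0, (13-14)²=1, (33-31)²=4, (10-10)²=0
Sum = 38
MSE = 38/7 = 38/7

38/7


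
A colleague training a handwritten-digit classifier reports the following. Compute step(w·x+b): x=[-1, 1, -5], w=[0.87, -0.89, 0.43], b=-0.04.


z = (-1)·(0.87) + (1)·(-0.89) + (-5)·(0.43) - 0.04
  = -3.95
step(z) = 0 (z<0)

0


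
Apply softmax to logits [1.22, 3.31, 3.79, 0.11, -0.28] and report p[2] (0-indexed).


Exponentials: e^1.22=3.3872, e^3.31=27.3851, e^3.79=44.2564, e^0.11=1.1163, e^-0.28=0.7558
Sum = 76.9008
Softmax = [0.044, 0.3561, 0.5755, 0.0145, 0.0098]
p[2] = 44.2564/76.9008 = 0.5755

0.5755


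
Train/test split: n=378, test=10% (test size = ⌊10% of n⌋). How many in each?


Test = ⌊378·10/100⌋ = 37
Train = 378 - 37 = 341

Train: 341, Test: 37


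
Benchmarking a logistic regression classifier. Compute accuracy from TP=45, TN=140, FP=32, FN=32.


Accuracy = (TP+TN)/(TP+TN+FP+FN)
= (45+140)/(249)
= 185/249 = 74.3%

74.3%


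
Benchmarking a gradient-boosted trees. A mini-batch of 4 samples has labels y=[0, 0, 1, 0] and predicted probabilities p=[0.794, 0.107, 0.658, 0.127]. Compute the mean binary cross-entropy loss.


L[0] = -ln(1-0.794) = -ln(0.206) = 1.5799
L[1] = -ln(1-0.107) = -ln(0.893) = 0.1132
L[2] = -ln(0.658) = 0.4186
L[3] = -ln(1-0.127) = -ln(0.873) = 0.1358
mean = (1.5799 + 0.1132 + 0.4186 + 0.1358)/4 = 0.5619

0.5619


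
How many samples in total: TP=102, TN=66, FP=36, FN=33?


Total = TP + TN + FP + FN
= 102 + 66 + 36 + 33
= 237
(Predicted positive: 138, predicted negative: 99)

237


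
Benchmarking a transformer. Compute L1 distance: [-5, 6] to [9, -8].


d = |-5-9| + |6+ 8|
  = 14 + 14
  = 28

28


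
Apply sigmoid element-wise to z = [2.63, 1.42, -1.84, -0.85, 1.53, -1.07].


σ(2.63) = 1/(1+e^-2.63) = 0.9328
σ(1.42) = 1/(1+e^-1.42) = 0.8053
σ(-1.84) = 1/(1+e^1.84) = 0.1371
σ(-0.85) = 1/(1+e^0.85) = 0.2994
σ(1.53) = 1/(1+e^-1.53) = 0.822
σ(-1.07) = 1/(1+e^1.07) = 0.2554
result = [0.9328, 0.8053, 0.1371, 0.2994, 0.822, 0.2554]

[0.9328, 0.8053, 0.1371, 0.2994, 0.822, 0.2554]


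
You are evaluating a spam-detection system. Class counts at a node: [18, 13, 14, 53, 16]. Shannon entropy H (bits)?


Probabilities: [18/114, 13/114, 14/114, 53/114, 16/114] ≈ [0.1579, 0.114, 0.1228, 0.4649, 0.1404]
H = -((18/114)·log₂(18/114) + (13/114)·log₂(13/114) + (14/114)·log₂(14/114) + (53/114)·log₂(53/114) + (16/114)·log₂(16/114))
  = 2.0605 bits

2.0605 bits


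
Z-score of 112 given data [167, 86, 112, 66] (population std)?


μ = 107.75, σ = 37.8971
z = (112 - 107.75)/37.8971 = 0.1121

0.1121


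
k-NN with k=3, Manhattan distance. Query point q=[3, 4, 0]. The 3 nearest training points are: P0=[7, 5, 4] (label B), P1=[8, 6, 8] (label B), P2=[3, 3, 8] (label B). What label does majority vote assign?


d(q,P0) = 9  (label B)
d(q,P1) = 15  (label B)
d(q,P2) = 9  (label B)
Votes: A=0, B=3
Majority → B

B


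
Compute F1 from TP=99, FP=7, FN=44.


Precision = 99/106 = 0.934
Recall = 99/143 = 0.6923
F1 = 2·P·R/(P+R) = 2·TP/(2·TP+FP+FN) = 198/(198+7+44) = 198/249 = 0.7952

0.7952


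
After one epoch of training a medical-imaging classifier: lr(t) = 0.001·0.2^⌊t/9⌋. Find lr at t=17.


n_drops = ⌊17/9⌋ = 1
lr = 0.001·0.2^1 = 0.001·0.2 = 0.0002

0.0002


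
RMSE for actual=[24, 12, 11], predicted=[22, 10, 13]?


MSE = 12/3 = 4
RMSE = √(12/3) = 2.0

2.0


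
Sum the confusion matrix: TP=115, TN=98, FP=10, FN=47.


Total = TP + TN + FP + FN
= 115 + 98 + 10 + 47
= 270
(Predicted positive: 125, predicted negative: 145)

270


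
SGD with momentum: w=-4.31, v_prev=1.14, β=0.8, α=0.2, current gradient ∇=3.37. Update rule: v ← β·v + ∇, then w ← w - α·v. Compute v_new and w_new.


v_new = 0.8·1.14 + 3.37 = 0.912 + 3.37 = 4.282
w_new = -4.31 - 0.2·4.282 = -4.31 - 0.8564 = -5.1664

v_new=4.282, w_new=-5.1664


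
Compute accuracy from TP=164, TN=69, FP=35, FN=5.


Accuracy = (TP+TN)/(TP+TN+FP+FN)
= (164+69)/(273)
= 233/273 = 85.35%

85.35%


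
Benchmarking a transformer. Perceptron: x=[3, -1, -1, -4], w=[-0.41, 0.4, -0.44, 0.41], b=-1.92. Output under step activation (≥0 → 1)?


z = (3)·(-0.41) + (-1)·(0.4) + (-1)·(-0.44) + (-4)·(0.41) - 1.92
  = -4.75
step(z) = 0 (z<0)

0


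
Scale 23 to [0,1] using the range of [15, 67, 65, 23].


min=15, max=67
(23-15)/(67-15) = 8/52 = 0.1538

0.1538


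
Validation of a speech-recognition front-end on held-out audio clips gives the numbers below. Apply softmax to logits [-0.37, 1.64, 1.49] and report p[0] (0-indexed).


Exponentials: e^-0.37=0.6907, e^1.64=5.1552, e^1.49=4.4371
Sum = 10.283
Softmax = [0.0672, 0.5013, 0.4315]
p[0] = 0.6907/10.283 = 0.0672

0.0672


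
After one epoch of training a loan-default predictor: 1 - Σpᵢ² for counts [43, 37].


Probabilities: [43/80, 37/80] ≈ [0.5375, 0.4625]
Σpᵢ² = (1849 + 1369)/80² = 3218/6400
Gini = 1 - Σpᵢ² = 1 - 3218/6400 = 0.4972

0.4972


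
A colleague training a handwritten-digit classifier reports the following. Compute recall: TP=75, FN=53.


Recall = TP/(TP+FN)
= 75/(75+53)
= 75/128 = 58.59%

58.59%


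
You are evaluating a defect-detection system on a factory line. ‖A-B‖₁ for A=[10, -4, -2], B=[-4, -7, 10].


d = |10+ 4| + |-4+ 7| + |-2-10|
  = 14 + 3 + 12
  = 29

29


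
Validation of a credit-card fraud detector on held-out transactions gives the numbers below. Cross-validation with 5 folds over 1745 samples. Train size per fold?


Fold size = 1745/5 = 349
Training per fold = 1745 - 349 = 1396

1396


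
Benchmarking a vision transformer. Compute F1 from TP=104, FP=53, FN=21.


Precision = 104/157 = 0.6624
Recall = 104/125 = 0.832
F1 = 2·P·R/(P+R) = 2·TP/(2·TP+FP+FN) = 208/(208+53+21) = 208/282 = 0.7376

0.7376


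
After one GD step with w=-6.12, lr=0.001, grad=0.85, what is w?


w_new = w - α·∇
= -6.12 - 0.001·0.85
= -6.12 - 0.00085
= -6.12085

-6.12085


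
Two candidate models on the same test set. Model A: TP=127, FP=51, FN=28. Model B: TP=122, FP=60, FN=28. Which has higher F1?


Model A: P=127/178=0.7135, R=127/155=0.8194, F1=2PR/(P+R)=2TP/(2TP+FP+FN)=254/333=0.7628
Model B: P=122/182=0.6703, R=122/150=0.8133, F1=2PR/(P+R)=2TP/(2TP+FP+FN)=244/332=0.7349
0.7628 > 0.7349 → Model A

Model A


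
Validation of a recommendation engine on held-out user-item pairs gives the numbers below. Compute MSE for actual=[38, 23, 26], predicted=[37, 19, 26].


Squared errors: (38-37)²=1, (23-19)²=16, (26-26)²=0
Sum = 17
MSE = 17/3 = 17/3

17/3


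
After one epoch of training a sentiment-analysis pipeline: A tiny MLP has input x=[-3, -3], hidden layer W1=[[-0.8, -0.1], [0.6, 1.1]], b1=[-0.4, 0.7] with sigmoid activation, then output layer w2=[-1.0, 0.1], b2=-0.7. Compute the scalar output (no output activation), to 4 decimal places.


z1[0] = (-0.8)·(-3) + (-0.1)·(-3) - 0.4 = 2.3
z1[1] = (0.6)·(-3) + (1.1)·(-3) + 0.7 = -4.4
h = sigmoid(z1) = [0.9089, 0.0121]
output = (-1.0)·(0.9089) + (0.1)·(0.0121) - 0.7 = -1.6077

-1.6077


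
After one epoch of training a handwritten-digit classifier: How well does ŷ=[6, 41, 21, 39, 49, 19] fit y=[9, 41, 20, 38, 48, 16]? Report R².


ȳ = 28.6667
SS_res = Σ(y-ŷ)² = 21
SS_tot = Σ(y-ȳ)² = 1235.33
R² = 1 - SS_res/SS_tot = 1 - 0.017 = 0.983

0.983


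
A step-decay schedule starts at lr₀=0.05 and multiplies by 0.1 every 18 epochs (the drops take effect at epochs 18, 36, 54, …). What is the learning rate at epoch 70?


n_drops = ⌊70/18⌋ = 3
lr = 0.05·0.1^3 = 0.05·0.001 = 0.00005

0.00005


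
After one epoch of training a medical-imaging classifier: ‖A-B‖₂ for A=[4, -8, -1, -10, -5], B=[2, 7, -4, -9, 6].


d = √((4-2)² + (-8-7)² + (-1+ 4)² + (-10+ 9)² + (-5-6)²)
  = √(4 + 225 + 9 + 1 + 121)
  = √360 = 18.9737

18.9737


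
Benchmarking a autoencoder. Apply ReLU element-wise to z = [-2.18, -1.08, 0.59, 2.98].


ReLU(-2.18) = max(0, -2.18) = 0.0
ReLU(-1.08) = max(0, -1.08) = 0.0
ReLU(0.59) = max(0, 0.59) = 0.59
ReLU(2.98) = max(0, 2.98) = 2.98
result = [0.0, 0.0, 0.59, 2.98]

[0.0, 0.0, 0.59, 2.98]


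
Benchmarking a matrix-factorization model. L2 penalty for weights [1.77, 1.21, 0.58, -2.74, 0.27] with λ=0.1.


‖w‖₂² = (1.77)² + (1.21)² + (0.58)² + (-2.74)² + (0.27)²
     = 3.1329 + 1.4641 + 0.3364 + 7.5076 + 0.0729
     = 12.5139
λ·‖w‖₂² = 0.1·12.5139 = 1.25139

1.25139


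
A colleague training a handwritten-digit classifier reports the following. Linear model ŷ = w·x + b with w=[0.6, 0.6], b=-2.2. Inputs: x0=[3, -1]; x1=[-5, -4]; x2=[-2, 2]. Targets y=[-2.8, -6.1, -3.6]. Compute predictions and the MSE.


ŷ0 = (0.6)·(3) + (0.6)·(-1) - 2.2 = -1.0
ŷ1 = (0.6)·(-5) + (0.6)·(-4) - 2.2 = -7.6
ŷ2 = (0.6)·(-2) + (0.6)·(2) - 2.2 = -2.2
errors² = [3.24, 2.25, 1.96]
MSE = 7.4500/3 = 2.4833

2.4833


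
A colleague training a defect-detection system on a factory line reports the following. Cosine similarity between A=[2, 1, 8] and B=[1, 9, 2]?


A·B = 2·1 + 1·9 + 8·2 = 27
‖A‖ = √69 = 8.3066, ‖B‖ = √86 = 9.2736
cos = 27/(√69·√86) = 27/√5934 = 0.3505

0.3505


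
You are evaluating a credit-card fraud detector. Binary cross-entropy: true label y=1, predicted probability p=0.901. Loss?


BCE = -[y·ln(p) + (1-y)·ln(1-p)]
= -1·ln(0.901) - 0
= -ln(0.901) = 0.1043

0.1043


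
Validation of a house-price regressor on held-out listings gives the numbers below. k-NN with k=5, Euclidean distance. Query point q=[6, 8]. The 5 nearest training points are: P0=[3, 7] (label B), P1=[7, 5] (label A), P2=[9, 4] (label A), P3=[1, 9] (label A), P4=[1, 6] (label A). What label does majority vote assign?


d(q,P0) = 3.1623  (label B)
d(q,P1) = 3.1623  (label A)
d(q,P2) = 5.0  (label A)
d(q,P3) = 5.099  (label A)
d(q,P4) = 5.3852  (label A)
Votes: A=4, B=1
Majority → A

A


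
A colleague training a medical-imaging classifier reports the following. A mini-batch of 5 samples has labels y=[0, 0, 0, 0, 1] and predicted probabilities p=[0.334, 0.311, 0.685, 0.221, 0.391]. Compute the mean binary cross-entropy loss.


L[0] = -ln(1-0.334) = -ln(0.666) = 0.4065
L[1] = -ln(1-0.311) = -ln(0.689) = 0.3725
L[2] = -ln(1-0.685) = -ln(0.315) = 1.1552
L[3] = -ln(1-0.221) = -ln(0.779) = 0.2497
L[4] = -ln(0.391) = 0.939
mean = (0.4065 + 0.3725 + 1.1552 + 0.2497 + 0.939)/5 = 0.6246

0.6246


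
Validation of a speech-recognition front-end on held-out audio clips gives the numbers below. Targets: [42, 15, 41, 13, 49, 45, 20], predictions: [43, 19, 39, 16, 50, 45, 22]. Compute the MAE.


Absolute errors: |42-43|=1, |15-19|=4, |41-39|=2, |13-16|=3, |49-50|=1, |45-45|=0, |20-22|=2
Sum = 13
MAE = 13/7 = 13/7

13/7


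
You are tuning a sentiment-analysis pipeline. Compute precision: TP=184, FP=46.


Precision = TP/(TP+FP)
= 184/(184+46)
= 184/230 = 80.0%

80.0%


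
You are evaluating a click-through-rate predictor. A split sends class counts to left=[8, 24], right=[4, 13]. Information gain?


Parent = [12, 37], H_parent = 0.8031
H_left = 0.8113 (n=32), H_right = 0.7871 (n=17)
H_children = (32/49)·0.8113 + (17/49)·0.7871 = 0.8029
IG = 0.8031 - 0.8029 = 0.0002

0.0002


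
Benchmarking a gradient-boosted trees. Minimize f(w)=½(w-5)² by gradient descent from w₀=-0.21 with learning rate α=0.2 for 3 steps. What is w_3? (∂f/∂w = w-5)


step 1: grad = -0.21-5 = -5.21; w = -0.21 - 0.2·(-5.21) = 0.832
step 2: grad = 0.832-5 = -4.168; w = 0.832 - 0.2·(-4.168) = 1.6656
step 3: grad = 1.6656-5 = -3.3344; w = 1.6656 - 0.2·(-3.3344) = 2.33248

2.33248


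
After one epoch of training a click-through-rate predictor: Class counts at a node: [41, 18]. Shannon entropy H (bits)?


Probabilities: [41/59, 18/59] ≈ [0.6949, 0.3051]
H = -((41/59)·log₂(41/59) + (18/59)·log₂(18/59))
  = 0.8874 bits

0.8874 bits


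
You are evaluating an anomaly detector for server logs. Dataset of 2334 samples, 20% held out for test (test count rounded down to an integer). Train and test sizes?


Test = ⌊2334·20/100⌋ = 466
Train = 2334 - 466 = 1868

Train: 1868, Test: 466


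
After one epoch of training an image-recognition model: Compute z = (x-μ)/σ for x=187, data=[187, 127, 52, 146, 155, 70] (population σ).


μ = 122.8333, σ = 47.4602
z = (187 - 122.8333)/47.4602 = 1.352

1.352


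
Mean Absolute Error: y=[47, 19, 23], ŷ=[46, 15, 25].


Absolute errors: |47-46|=1, |19-15|=4, |23-25|=2
Sum = 7
MAE = 7/3 = 7/3

7/3


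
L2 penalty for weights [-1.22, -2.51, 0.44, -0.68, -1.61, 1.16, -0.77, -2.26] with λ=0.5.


‖w‖₂² = (-1.22)² + (-2.51)² + (0.44)² + (-0.68)² + (-1.61)² + (1.16)² + (-0.77)² + (-2.26)²
     = 1.4884 + 6.3001 + 0.1936 + 0.4624 + 2.5921 + 1.3456 + 0.5929 + 5.1076
     = 18.0827
λ·‖w‖₂² = 0.5·18.0827 = 9.04135

9.04135


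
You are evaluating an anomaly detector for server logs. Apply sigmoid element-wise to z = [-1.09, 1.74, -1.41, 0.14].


σ(-1.09) = 1/(1+e^1.09) = 0.2516
σ(1.74) = 1/(1+e^-1.74) = 0.8507
σ(-1.41) = 1/(1+e^1.41) = 0.1962
σ(0.14) = 1/(1+e^-0.14) = 0.5349
result = [0.2516, 0.8507, 0.1962, 0.5349]

[0.2516, 0.8507, 0.1962, 0.5349]


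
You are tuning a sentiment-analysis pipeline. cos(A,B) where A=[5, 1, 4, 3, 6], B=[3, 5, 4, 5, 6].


A·B = 5·3 + 1·5 + 4·4 + 3·5 + 6·6 = 87
‖A‖ = √87 = 9.3274, ‖B‖ = √111 = 10.5357
cos = 87/(√87·√111) = 87/√9657 = 0.8853

0.8853


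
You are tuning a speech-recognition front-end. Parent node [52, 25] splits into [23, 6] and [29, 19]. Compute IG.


Parent = [52, 25], H_parent = 0.9094
H_left = 0.7355 (n=29), H_right = 0.9685 (n=48)
H_children = (29/77)·0.7355 + (48/77)·0.9685 = 0.8807
IG = 0.9094 - 0.8807 = 0.0287

0.0287


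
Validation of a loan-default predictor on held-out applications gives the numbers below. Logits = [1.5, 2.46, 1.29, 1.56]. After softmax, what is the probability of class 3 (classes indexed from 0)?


Exponentials: e^1.5=4.4817, e^2.46=11.7048, e^1.29=3.6328, e^1.56=4.7588
Sum = 24.5781
Softmax = [0.1823, 0.4762, 0.1478, 0.1936]
p[3] = 4.7588/24.5781 = 0.1936

0.1936


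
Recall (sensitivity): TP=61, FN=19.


Recall = TP/(TP+FN)
= 61/(61+19)
= 61/80 = 76.25%

76.25%


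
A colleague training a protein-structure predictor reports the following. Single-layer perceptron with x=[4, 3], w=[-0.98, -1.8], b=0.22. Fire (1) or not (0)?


z = (4)·(-0.98) + (3)·(-1.8) + 0.22
  = -9.1
step(z) = 0 (z<0)

0


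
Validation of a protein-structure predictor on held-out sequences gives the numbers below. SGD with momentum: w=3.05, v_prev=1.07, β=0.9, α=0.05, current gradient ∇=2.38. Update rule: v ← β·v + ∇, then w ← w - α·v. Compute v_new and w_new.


v_new = 0.9·1.07 + 2.38 = 0.963 + 2.38 = 3.343
w_new = 3.05 - 0.05·3.343 = 3.05 - 0.16715 = 2.88285

v_new=3.343, w_new=2.88285


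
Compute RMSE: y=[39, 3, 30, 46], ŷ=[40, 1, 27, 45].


MSE = 15/4 = 3.75
RMSE = √(15/4) = 1.9365

1.9365


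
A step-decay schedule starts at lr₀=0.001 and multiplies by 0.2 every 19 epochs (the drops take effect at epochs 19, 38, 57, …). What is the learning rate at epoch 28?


n_drops = ⌊28/19⌋ = 1
lr = 0.001·0.2^1 = 0.001·0.2 = 0.0002

0.0002


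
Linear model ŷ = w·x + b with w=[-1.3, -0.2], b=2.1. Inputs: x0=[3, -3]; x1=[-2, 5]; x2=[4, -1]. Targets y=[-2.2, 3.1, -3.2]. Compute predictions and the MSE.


ŷ0 = (-1.3)·(3) + (-0.2)·(-3) + 2.1 = -1.2
ŷ1 = (-1.3)·(-2) + (-0.2)·(5) + 2.1 = 3.7
ŷ2 = (-1.3)·(4) + (-0.2)·(-1) + 2.1 = -2.9
errors² = [1.0, 0.36, 0.09]
MSE = 1.4500/3 = 0.4833

0.4833


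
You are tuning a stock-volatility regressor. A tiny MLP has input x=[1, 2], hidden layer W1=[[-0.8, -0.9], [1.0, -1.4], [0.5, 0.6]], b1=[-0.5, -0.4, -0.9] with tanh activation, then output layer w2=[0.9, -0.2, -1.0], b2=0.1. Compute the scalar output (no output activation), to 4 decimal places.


z1[0] = (-0.8)·(1) + (-0.9)·(2) - 0.5 = -3.1
z1[1] = (1.0)·(1) + (-1.4)·(2) - 0.4 = -2.2
z1[2] = (0.5)·(1) + (0.6)·(2) - 0.9 = 0.8
h = tanh(z1) = [-0.9959, -0.9757, 0.664]
output = (0.9)·(-0.9959) + (-0.2)·(-0.9757) + (-1.0)·(0.664) + 0.1 = -1.2652

-1.2652


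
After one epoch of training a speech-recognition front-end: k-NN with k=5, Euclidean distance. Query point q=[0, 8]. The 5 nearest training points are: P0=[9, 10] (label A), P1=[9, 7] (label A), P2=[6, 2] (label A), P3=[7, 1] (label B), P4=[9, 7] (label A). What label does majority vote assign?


d(q,P0) = 9.2195  (label A)
d(q,P1) = 9.0554  (label A)
d(q,P2) = 8.4853  (label A)
d(q,P3) = 9.8995  (label B)
d(q,P4) = 9.0554  (label A)
Votes: A=4, B=1
Majority → A

A


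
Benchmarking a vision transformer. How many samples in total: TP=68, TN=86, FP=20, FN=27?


Total = TP + TN + FP + FN
= 68 + 86 + 20 + 27
= 201
(Predicted positive: 88, predicted negative: 113)

201


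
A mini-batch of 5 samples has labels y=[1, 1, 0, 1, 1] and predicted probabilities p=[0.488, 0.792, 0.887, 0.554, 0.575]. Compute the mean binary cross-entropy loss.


L[0] = -ln(0.488) = 0.7174
L[1] = -ln(0.792) = 0.2332
L[2] = -ln(1-0.887) = -ln(0.113) = 2.1804
L[3] = -ln(0.554) = 0.5906
L[4] = -ln(0.575) = 0.5534
mean = (0.7174 + 0.2332 + 2.1804 + 0.5906 + 0.5534)/5 = 0.855

0.855


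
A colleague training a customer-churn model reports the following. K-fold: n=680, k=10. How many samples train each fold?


Fold size = 680/10 = 68
Training per fold = 680 - 68 = 612

612


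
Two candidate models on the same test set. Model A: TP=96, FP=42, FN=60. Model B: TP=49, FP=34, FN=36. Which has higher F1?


Model A: P=96/138=0.6957, R=96/156=0.6154, F1=2PR/(P+R)=2TP/(2TP+FP+FN)=192/294=0.6531
Model B: P=49/83=0.5904, R=49/85=0.5765, F1=2PR/(P+R)=2TP/(2TP+FP+FN)=98/168=0.5833
0.6531 > 0.5833 → Model A

Model A


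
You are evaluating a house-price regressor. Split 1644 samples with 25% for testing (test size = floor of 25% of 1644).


Test = ⌊1644·25/100⌋ = 411
Train = 1644 - 411 = 1233

Train: 1233, Test: 411


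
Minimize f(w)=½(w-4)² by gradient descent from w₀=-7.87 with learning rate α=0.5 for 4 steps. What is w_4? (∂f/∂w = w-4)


step 1: grad = -7.87-4 = -11.87; w = -7.87 - 0.5·(-11.87) = -1.935
step 2: grad = -1.935-4 = -5.935; w = -1.935 - 0.5·(-5.935) = 1.0325
step 3: grad = 1.0325-4 = -2.9675; w = 1.0325 - 0.5·(-2.9675) = 2.51625
step 4: grad = 2.51625-4 = -1.48375; w = 2.51625 - 0.5·(-1.48375) = 3.258125

3.258125


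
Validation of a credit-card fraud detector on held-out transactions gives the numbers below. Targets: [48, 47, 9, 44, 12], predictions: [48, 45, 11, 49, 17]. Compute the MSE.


Squared errors: (48-48)²=0, (47-45)²=4, (9-11)²=4, (44-49)²=25, (12-17)²=25
Sum = 58
MSE = 58/5 = 58/5

58/5


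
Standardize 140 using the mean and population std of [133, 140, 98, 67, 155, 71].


μ = 110.6667, σ = 34.0718
z = (140 - 110.6667)/34.0718 = 0.8609

0.8609


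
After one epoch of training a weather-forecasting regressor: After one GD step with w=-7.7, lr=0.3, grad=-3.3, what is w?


w_new = w - α·∇
= -7.7 - 0.3·-3.3
= -7.7 + 0.99
= -6.71

-6.71


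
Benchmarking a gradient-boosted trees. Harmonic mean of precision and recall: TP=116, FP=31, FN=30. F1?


Precision = 116/147 = 0.7891
Recall = 116/146 = 0.7945
F1 = 2·P·R/(P+R) = 2·TP/(2·TP+FP+FN) = 232/(232+31+30) = 232/293 = 0.7918

0.7918


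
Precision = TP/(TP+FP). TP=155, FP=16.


Precision = TP/(TP+FP)
= 155/(155+16)
= 155/171 = 90.64%

90.64%


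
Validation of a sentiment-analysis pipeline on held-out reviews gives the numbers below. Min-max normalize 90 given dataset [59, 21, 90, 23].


min=21, max=90
(90-21)/(90-21) = 69/69 = 1.0

1.0


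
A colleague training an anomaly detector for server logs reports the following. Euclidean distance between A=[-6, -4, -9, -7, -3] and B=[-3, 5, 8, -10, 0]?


d = √((-6+ 3)² + (-4-5)² + (-9-8)² + (-7+ 10)² + (-3-0)²)
  = √(9 + 81 + 289 + 9 + 9)
  = √397 = 19.9249

19.9249


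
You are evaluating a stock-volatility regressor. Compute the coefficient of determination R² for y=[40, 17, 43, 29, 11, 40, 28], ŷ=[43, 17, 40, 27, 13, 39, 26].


ȳ = 29.7143
SS_res = Σ(y-ŷ)² = 31
SS_tot = Σ(y-ȳ)² = 903.43
R² = 1 - SS_res/SS_tot = 1 - 0.0343 = 0.9657

0.9657


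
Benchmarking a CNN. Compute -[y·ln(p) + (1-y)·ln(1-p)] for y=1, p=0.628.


BCE = -[y·ln(p) + (1-y)·ln(1-p)]
= -1·ln(0.628) - 0
= -ln(0.628) = 0.4652

0.4652


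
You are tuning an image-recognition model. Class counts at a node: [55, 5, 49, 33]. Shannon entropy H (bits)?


Probabilities: [55/142, 5/142, 49/142, 33/142] ≈ [0.3873, 0.0352, 0.3451, 0.2324]
H = -((55/142)·log₂(55/142) + (5/142)·log₂(5/142) + (49/142)·log₂(49/142) + (33/142)·log₂(33/142))
  = 1.719 bits

1.719 bits


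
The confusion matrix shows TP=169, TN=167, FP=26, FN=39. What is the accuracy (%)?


Accuracy = (TP+TN)/(TP+TN+FP+FN)
= (169+167)/(401)
= 336/401 = 83.79%

83.79%


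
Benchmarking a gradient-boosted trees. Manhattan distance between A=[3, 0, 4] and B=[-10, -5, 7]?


d = |3+ 10| + |0+ 5| + |4-7|
  = 13 + 5 + 3
  = 21

21


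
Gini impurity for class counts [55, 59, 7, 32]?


Probabilities: [55/153, 59/153, 7/153, 32/153] ≈ [0.3595, 0.3856, 0.0458, 0.2092]
Σpᵢ² = (3025 + 3481 + 49 + 1024)/153² = 7579/23409
Gini = 1 - Σpᵢ² = 1 - 7579/23409 = 0.6762

0.6762


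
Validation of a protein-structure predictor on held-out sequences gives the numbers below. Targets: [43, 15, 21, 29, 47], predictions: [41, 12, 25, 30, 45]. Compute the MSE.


Squared errors: (43-41)²=4, (15-12)²=9, (21-25)²=16, (29-30)²=1, (47-45)²=4
Sum = 34
MSE = 34/5 = 34/5

34/5


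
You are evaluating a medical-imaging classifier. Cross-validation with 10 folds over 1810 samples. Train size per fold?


Fold size = 1810/10 = 181
Training per fold = 1810 - 181 = 1629

1629


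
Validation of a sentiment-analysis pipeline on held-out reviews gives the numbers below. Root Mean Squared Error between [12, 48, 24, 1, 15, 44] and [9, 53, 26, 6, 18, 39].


MSE = 97/6 = 16.1667
RMSE = √(97/6) = 4.0208

4.0208


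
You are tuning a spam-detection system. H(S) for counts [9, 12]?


Probabilities: [9/21, 12/21] ≈ [0.4286, 0.5714]
H = -((9/21)·log₂(9/21) + (12/21)·log₂(12/21))
  = 0.9852 bits

0.9852 bits


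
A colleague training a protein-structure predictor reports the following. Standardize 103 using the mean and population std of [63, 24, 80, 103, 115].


μ = 77, σ = 32.0437
z = (103 - 77)/32.0437 = 0.8114

0.8114


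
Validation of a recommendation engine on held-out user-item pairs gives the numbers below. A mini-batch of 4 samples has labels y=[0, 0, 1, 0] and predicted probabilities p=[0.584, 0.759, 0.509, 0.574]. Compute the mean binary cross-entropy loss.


L[0] = -ln(1-0.584) = -ln(0.416) = 0.8771
L[1] = -ln(1-0.759) = -ln(0.241) = 1.423
L[2] = -ln(0.509) = 0.6753
L[3] = -ln(1-0.574) = -ln(0.426) = 0.8533
mean = (0.8771 + 1.423 + 0.6753 + 0.8533)/4 = 0.9572

0.9572


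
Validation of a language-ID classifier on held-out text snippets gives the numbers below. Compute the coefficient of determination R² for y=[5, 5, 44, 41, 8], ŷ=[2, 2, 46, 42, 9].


ȳ = 20.6
SS_res = Σ(y-ŷ)² = 24
SS_tot = Σ(y-ȳ)² = 1609.2
R² = 1 - SS_res/SS_tot = 1 - 0.0149 = 0.9851

0.9851


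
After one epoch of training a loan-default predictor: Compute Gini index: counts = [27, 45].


Probabilities: [27/72, 45/72] ≈ [0.375, 0.625]
Σpᵢ² = (729 + 2025)/72² = 2754/5184
Gini = 1 - Σpᵢ² = 1 - 2754/5184 = 0.4688

0.4688


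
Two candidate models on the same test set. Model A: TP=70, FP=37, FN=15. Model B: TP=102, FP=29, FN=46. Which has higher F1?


Model A: P=70/107=0.6542, R=70/85=0.8235, F1=2PR/(P+R)=2TP/(2TP+FP+FN)=140/192=0.7292
Model B: P=102/131=0.7786, R=102/148=0.6892, F1=2PR/(P+R)=2TP/(2TP+FP+FN)=204/279=0.7312
0.7292 < 0.7312 → Model B

Model B


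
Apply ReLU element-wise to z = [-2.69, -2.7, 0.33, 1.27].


ReLU(-2.69) = max(0, -2.69) = 0.0
ReLU(-2.7) = max(0, -2.7) = 0.0
ReLU(0.33) = max(0, 0.33) = 0.33
ReLU(1.27) = max(0, 1.27) = 1.27
result = [0.0, 0.0, 0.33, 1.27]

[0.0, 0.0, 0.33, 1.27]


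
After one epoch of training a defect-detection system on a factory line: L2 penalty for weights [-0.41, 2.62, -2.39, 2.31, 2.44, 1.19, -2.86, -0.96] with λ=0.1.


‖w‖₂² = (-0.41)² + (2.62)² + (-2.39)² + (2.31)² + (2.44)² + (1.19)² + (-2.86)² + (-0.96)²
     = 0.1681 + 6.8644 + 5.7121 + 5.3361 + 5.9536 + 1.4161 + 8.1796 + 0.9216
     = 34.5516
λ·‖w‖₂² = 0.1·34.5516 = 3.45516

3.45516


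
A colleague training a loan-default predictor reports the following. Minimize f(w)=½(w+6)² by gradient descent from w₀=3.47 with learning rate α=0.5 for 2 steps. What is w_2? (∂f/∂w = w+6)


step 1: grad = 3.47+6 = 9.47; w = 3.47 - 0.5·(9.47) = -1.265
step 2: grad = -1.265+6 = 4.735; w = -1.265 - 0.5·(4.735) = -3.6325

-3.6325


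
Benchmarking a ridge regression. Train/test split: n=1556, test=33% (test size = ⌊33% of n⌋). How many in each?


Test = ⌊1556·33/100⌋ = 513
Train = 1556 - 513 = 1043

Train: 1043, Test: 513


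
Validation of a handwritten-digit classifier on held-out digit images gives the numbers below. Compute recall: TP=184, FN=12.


Recall = TP/(TP+FN)
= 184/(184+12)
= 184/196 = 93.88%

93.88%


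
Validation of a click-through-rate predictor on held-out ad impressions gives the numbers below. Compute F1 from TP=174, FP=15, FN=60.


Precision = 174/189 = 0.9206
Recall = 174/234 = 0.7436
F1 = 2·P·R/(P+R) = 2·TP/(2·TP+FP+FN) = 348/(348+15+60) = 348/423 = 0.8227

0.8227


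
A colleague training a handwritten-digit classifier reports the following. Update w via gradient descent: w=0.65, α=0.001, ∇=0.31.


w_new = w - α·∇
= 0.65 - 0.001·0.31
= 0.65 - 0.00031
= 0.64969

0.64969


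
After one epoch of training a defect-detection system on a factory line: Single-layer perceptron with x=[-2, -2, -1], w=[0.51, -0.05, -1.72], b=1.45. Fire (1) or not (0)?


z = (-2)·(0.51) + (-2)·(-0.05) + (-1)·(-1.72) + 1.45
  = 2.25
step(z) = 1 (z≥0)

1
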